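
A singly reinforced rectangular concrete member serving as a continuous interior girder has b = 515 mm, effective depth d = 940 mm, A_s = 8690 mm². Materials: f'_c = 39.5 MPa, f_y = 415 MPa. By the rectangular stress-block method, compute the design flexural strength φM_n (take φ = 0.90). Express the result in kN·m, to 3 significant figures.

T = A_s f_y = 8690 × 415 = 3606350 N = 3606.35 kN.
From C = T: a = T/(0.85 f'_c b) = 3606350/(0.85 × 39.5 × 515) = 208.57 mm.
M_n = T(d − a/2) = 3606.35 kN × (940 − 104.285) mm = 3013.88 kN·m.
φM_n = 0.90 × 3013.88 = 2712.49 kN·m.

φM_n ≈ 2710 kN·m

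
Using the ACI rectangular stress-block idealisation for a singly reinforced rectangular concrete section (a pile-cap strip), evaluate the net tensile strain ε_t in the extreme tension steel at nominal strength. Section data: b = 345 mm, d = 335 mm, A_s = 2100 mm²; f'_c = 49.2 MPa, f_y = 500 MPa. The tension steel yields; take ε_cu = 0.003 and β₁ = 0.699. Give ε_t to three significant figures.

a = A_s f_y/(0.85 f'_c b) = 72.78 mm.
β₁ = 0.699, so c = a/β₁ = 72.78/0.699 = 104.12 mm.
From the linear strain diagram with ε_cu = 0.003: ε_t = 0.003 (d − c)/c = 0.003 × (335 − 104.12)/104.12 = 0.00665.
Since ε_t ≥ 0.005, the section is tension-controlled.

ε_t ≈ 0.00665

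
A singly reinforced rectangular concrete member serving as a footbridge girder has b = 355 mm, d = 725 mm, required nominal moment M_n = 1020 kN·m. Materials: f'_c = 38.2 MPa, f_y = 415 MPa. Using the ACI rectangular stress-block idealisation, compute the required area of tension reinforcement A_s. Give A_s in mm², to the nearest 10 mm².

With M_n = 0.85 f'_c a b (d − a/2), solve the quadratic for a:
a = d − √(d² − 2M_n/(0.85 f'_c b)) = 725 − √(725² − 2 × 1020×10⁶/(0.85 × 38.2 × 355)) = 134.54 mm.
A_s = 0.85 f'_c a b / f_y = 0.85 × 38.2 × 134.54 × 355 / 415 = 3736.9 mm².

A_s ≈ 3740 mm²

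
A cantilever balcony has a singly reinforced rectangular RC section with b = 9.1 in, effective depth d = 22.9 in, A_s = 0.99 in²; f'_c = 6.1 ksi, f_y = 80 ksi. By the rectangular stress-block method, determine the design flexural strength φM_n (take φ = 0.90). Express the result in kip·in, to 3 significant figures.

T = A_s f_y = 0.99 × 80 = 79.2 kips.
a = T/(0.85 f'_c b) = 79.2/(0.85 × 6.1 × 9.1) = 1.679 in.
M_n = T(d − a/2) = 79.2 × (22.9 − 0.8395) = 1747.2 kip·in.
φM_n = 0.90 × 1747.2 = 1572.5 kip·in.

φM_n ≈ 1570 kip·in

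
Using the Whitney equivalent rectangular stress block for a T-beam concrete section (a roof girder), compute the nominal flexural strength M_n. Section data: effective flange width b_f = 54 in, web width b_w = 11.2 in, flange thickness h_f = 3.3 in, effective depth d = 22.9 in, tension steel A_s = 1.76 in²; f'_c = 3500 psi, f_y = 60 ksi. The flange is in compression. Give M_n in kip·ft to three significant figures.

M_n ≈ 199 kip·ft

Tension: T = A_s f_y = 1.76 × 60 = 105.6 kips.
Try a within the flange: a = T/(0.85 f'_c b_f) = 105.6/(0.85 × 3.5 × 54) = 0.657 in.
Since a = 0.657 ≤ h_f = 3.3 in, the stress block lies entirely in the flange; analyse as a rectangular beam of width b_f.
M_n = T(d − a/2) = 105.6 × (22.9 − 0.3285) = 2383.6 kip·in.
M_n = 2383.6/12 = 198.63 kip·ft.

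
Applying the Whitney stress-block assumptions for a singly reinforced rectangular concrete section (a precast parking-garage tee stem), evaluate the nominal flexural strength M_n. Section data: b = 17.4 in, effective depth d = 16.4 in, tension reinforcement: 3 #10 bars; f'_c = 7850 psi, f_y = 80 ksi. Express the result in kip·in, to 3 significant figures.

M_n ≈ 4600 kip·in

A_s = 3 × 1.27 = 3.81 in².
T = A_s f_y = 3.81 × 80 = 304.8 kips.
a = T/(0.85 f'_c b) = 304.8/(0.85 × 7.85 × 17.4) = 2.625 in.
M_n = T(d − a/2) = 304.8 × (16.4 − 1.3125) = 4598.7 kip·in.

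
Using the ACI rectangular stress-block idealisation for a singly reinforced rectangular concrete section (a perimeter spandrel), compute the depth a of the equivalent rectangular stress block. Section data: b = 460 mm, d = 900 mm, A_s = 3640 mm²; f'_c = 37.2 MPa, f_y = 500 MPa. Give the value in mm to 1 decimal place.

a ≈ 125.1 mm

T = A_s f_y = 3640 × 500 = 1820000 N = 1820 kN.
Setting C = 0.85 f'_c a b equal to T: a = 1820000/(0.85 × 37.2 × 460) = 125.1 mm.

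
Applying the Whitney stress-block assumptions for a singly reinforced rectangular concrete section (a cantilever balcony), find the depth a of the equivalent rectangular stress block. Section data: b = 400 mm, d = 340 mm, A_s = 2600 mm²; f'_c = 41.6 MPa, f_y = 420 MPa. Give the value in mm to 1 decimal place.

a ≈ 77.2 mm

T = A_s f_y = 2600 × 420 = 1092000 N = 1092 kN.
Setting C = 0.85 f'_c a b equal to T: a = 1092000/(0.85 × 41.6 × 400) = 77.2 mm.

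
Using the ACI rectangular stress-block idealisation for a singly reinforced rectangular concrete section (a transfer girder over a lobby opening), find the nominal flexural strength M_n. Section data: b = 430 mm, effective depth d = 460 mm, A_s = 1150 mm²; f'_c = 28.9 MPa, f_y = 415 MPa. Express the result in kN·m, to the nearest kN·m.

M_n ≈ 209 kN·m

T = A_s f_y = 1150 × 415 = 477250 N = 477.25 kN.
From C = T: a = T/(0.85 f'_c b) = 477250/(0.85 × 28.9 × 430) = 45.18 mm.
M_n = T(d − a/2) = 477.25 kN × (460 − 22.59) mm = 208.75 kN·m.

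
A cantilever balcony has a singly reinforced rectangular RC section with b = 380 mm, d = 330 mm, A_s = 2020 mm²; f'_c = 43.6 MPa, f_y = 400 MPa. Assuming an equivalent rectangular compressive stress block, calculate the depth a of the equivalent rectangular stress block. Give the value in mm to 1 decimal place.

a ≈ 57.4 mm

T = A_s f_y = 2020 × 400 = 808000 N = 808 kN.
Setting C = 0.85 f'_c a b equal to T: a = 808000/(0.85 × 43.6 × 380) = 57.4 mm.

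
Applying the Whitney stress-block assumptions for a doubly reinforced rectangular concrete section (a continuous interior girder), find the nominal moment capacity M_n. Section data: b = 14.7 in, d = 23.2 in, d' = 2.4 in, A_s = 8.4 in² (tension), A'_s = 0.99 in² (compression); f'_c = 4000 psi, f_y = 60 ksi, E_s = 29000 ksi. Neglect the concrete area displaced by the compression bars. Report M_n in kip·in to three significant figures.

Assume both steels yield.
a = (A_s − A'_s) f_y/(0.85 f'_c b) = (8.4 − 0.99) × 60/(0.85 × 4 × 14.7) = 8.896 in.
c = a/β₁ = 8.896/0.85 = 10.466 in; ε'_s = 0.003(c − d')/c = 0.0023 ≥ ε_y = 0.0021, so the compression steel yields.
M_n = (A_s − A'_s) f_y (d − a/2) + A'_s f_y (d − d') = 444.6 × (23.2 − 4.448) + 59.4 × (23.2 − 2.4) = 8337.1 + 1235.5 = 9572.6 kip·in.

M_n ≈ 9570 kip·in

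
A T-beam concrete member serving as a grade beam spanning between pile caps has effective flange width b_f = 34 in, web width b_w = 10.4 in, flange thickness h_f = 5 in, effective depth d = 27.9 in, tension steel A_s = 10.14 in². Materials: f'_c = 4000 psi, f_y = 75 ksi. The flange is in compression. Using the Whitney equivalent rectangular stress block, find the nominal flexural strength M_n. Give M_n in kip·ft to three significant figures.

M_n ≈ 1530 kip·ft

Tension: T = A_s f_y = 10.14 × 75 = 760.5 kips.
Try a within the flange: a = T/(0.85 f'_c b_f) = 760.5/(0.85 × 4 × 34) = 6.579 in.
a = 6.579 > h_f = 5 in: the block extends into the web. Split into flange-overhang and web parts.
C_f = 0.85 f'_c (b_f − b_w) h_f = 0.85 × 4 × (34 − 10.4) × 5 = 401.2 kips.
Remaining web compression depth: a_w = (T − C_f)/(0.85 f'_c b_w) = (760.5 − 401.2)/(0.85 × 4 × 10.4) = 10.161 in.
M_n = C_f(d − h_f/2) + (T − C_f)(d − a_w/2) = 401.2 × (27.9 − 2.5) + 359.3 × (27.9 − 5.0805) = 10190.5 + 8199.0 = 18389.5 kip·in.
M_n = 18389.5/12 = 1532.46 kip·ft.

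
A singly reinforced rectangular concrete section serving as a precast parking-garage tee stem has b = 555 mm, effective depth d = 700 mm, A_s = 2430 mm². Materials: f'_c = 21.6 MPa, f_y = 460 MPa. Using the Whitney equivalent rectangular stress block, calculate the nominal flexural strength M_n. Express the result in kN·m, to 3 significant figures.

T = A_s f_y = 2430 × 460 = 1117800 N = 1117.8 kN.
From C = T: a = T/(0.85 f'_c b) = 1117800/(0.85 × 21.6 × 555) = 109.70 mm.
M_n = T(d − a/2) = 1117.8 kN × (700 − 54.85) mm = 721.15 kN·m.

M_n ≈ 721 kN·m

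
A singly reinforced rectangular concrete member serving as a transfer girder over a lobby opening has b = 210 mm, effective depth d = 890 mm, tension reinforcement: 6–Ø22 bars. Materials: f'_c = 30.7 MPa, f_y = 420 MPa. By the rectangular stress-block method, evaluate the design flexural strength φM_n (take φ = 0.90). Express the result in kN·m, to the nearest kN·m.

A_s = 6 × 380 = 2280 mm².
T = A_s f_y = 2280 × 420 = 957600 N = 957.6 kN.
From C = T: a = T/(0.85 f'_c b) = 957600/(0.85 × 30.7 × 210) = 174.75 mm.
M_n = T(d − a/2) = 957.6 kN × (890 − 87.375) mm = 768.59 kN·m.
φM_n = 0.90 × 768.59 = 691.73 kN·m.

φM_n ≈ 692 kN·m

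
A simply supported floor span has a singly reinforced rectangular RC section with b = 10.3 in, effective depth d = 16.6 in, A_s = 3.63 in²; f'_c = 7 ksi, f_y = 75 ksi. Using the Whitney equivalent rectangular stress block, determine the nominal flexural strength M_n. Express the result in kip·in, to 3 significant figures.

T = A_s f_y = 3.63 × 75 = 272.25 kips.
a = T/(0.85 f'_c b) = 272.25/(0.85 × 7 × 10.3) = 4.442 in.
M_n = T(d − a/2) = 272.25 × (16.6 − 2.221) = 3914.7 kip·in.

M_n ≈ 3910 kip·in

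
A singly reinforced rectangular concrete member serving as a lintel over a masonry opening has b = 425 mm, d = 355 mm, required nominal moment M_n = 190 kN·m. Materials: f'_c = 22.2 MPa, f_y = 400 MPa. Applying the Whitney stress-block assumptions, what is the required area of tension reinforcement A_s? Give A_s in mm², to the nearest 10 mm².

A_s ≈ 1500 mm²

With M_n = 0.85 f'_c a b (d − a/2), solve the quadratic for a:
a = d − √(d² − 2M_n/(0.85 f'_c b)) = 355 − √(355² − 2 × 190×10⁶/(0.85 × 22.2 × 425)) = 74.57 mm.
A_s = 0.85 f'_c a b / f_y = 0.85 × 22.2 × 74.57 × 425 / 400 = 1495.1 mm².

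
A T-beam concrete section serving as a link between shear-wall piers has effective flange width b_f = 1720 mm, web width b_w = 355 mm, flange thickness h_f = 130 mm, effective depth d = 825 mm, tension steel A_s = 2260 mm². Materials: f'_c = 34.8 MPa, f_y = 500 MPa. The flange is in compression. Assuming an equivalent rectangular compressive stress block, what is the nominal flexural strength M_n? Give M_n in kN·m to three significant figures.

Tension: T = A_s f_y = 2260 × 500 = 1130000 N.
Try a within the flange: a = T/(0.85 f'_c b_f) = 1130000/(0.85 × 34.8 × 1720) = 22.21 mm.
Since a = 22.21 ≤ h_f = 130 mm, the stress block lies entirely in the flange; analyse as a rectangular beam of width b_f.
M_n = T(d − a/2) = 1130000 × (825 − 11.105) = 919.70 × 10⁶ N·mm.
M_n = 919.70 kN·m.

M_n ≈ 920 kN·m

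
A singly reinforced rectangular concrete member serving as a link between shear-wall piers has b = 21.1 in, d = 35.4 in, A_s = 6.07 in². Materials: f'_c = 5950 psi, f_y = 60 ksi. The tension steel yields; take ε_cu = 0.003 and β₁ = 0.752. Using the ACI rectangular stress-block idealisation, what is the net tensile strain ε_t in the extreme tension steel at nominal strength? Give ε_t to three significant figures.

a = A_s f_y/(0.85 f'_c b) = 3.413 in.
β₁ = 0.752, so c = a/β₁ = 3.413/0.752 = 4.539 in.
From the linear strain diagram with ε_cu = 0.003: ε_t = 0.003 (d − c)/c = 0.003 × (35.4 − 4.539)/4.539 = 0.0204.
Since ε_t ≥ 0.005, the section is tension-controlled.

ε_t ≈ 0.0204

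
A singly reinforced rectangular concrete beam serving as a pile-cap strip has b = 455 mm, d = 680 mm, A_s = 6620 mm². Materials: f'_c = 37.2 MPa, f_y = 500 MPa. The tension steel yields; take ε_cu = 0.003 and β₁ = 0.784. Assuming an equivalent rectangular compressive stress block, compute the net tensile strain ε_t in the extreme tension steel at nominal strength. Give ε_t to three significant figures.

a = A_s f_y/(0.85 f'_c b) = 230.07 mm.
β₁ = 0.784, so c = a/β₁ = 230.07/0.784 = 293.46 mm.
From the linear strain diagram with ε_cu = 0.003: ε_t = 0.003 (d − c)/c = 0.003 × (680 − 293.46)/293.46 = 0.00395.
ε_t < 0.004 — the section is over-reinforced for flexure under ACI limits.

ε_t ≈ 0.00395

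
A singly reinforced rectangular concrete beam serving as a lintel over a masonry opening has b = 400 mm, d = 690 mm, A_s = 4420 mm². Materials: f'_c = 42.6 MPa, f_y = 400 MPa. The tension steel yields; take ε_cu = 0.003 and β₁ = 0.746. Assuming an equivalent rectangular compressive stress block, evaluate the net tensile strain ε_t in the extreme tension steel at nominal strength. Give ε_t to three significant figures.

a = A_s f_y/(0.85 f'_c b) = 122.07 mm.
β₁ = 0.746, so c = a/β₁ = 122.07/0.746 = 163.63 mm.
From the linear strain diagram with ε_cu = 0.003: ε_t = 0.003 (d − c)/c = 0.003 × (690 − 163.63)/163.63 = 0.00965.
Since ε_t ≥ 0.005, the section is tension-controlled.

ε_t ≈ 0.00965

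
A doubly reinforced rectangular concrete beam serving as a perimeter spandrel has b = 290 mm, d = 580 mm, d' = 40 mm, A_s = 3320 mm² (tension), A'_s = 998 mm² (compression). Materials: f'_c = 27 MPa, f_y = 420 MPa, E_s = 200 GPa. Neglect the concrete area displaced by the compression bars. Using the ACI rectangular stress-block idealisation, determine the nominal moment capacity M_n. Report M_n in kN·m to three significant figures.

M_n ≈ 721 kN·m

Assume both tension and compression steel yield.
Net tension couple steel: A_s − A'_s = 2322 mm².
a = (A_s − A'_s) f_y / (0.85 f'_c b) = 975240/(0.85 × 27 × 290) = 146.53 mm.
c = a/β₁ = 146.53/0.85 = 172.39 mm; ε'_s = 0.003(c − d')/c = 0.0023 ≥ f_y/E_s = 0.0021, so compression steel does yield.
M_n = (A_s − A'_s) f_y (d − a/2) + A'_s f_y (d − d') = [975240 × (580 − 73.265) + 419160 × (580 − 40)] × 10⁻⁶ = 494.19 + 226.35 = 720.54 kN·m.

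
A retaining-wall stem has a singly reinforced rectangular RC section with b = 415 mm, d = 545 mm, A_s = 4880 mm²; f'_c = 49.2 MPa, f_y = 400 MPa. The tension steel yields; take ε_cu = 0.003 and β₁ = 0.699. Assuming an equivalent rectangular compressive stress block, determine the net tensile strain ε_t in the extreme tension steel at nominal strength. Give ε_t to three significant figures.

ε_t ≈ 0.00716

a = A_s f_y/(0.85 f'_c b) = 112.47 mm.
β₁ = 0.699, so c = a/β₁ = 112.47/0.699 = 160.90 mm.
From the linear strain diagram with ε_cu = 0.003: ε_t = 0.003 (d − c)/c = 0.003 × (545 − 160.90)/160.90 = 0.00716.
Since ε_t ≥ 0.005, the section is tension-controlled.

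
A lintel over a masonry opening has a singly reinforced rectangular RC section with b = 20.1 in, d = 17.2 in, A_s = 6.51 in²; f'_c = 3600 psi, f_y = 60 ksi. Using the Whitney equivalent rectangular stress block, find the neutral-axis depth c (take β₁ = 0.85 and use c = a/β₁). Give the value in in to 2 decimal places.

T = A_s f_y = 6.51 × 60 = 390.6 kips.
a = T/(0.85 f'_c b) = 390.6/(0.85 × 3.6 × 20.1) = 6.3506 in.
With β₁ = 0.85, c = a/β₁ = 6.3506/0.85 = 7.47 in.

c ≈ 7.47 in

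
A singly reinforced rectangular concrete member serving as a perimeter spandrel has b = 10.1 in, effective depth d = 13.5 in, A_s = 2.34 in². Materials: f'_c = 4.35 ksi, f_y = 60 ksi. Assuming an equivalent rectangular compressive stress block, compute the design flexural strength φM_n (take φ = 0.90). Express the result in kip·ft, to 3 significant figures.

T = A_s f_y = 2.34 × 60 = 140.4 kips.
a = T/(0.85 f'_c b) = 140.4/(0.85 × 4.35 × 10.1) = 3.760 in.
M_n = T(d − a/2) = 140.4 × (13.5 − 1.88) = 1631.4 kip·in = 1631.4/12 = 135.95 kip·ft.
φM_n = 0.90 × 135.95 = 122.36 kip·ft.

φM_n ≈ 122 kip·ft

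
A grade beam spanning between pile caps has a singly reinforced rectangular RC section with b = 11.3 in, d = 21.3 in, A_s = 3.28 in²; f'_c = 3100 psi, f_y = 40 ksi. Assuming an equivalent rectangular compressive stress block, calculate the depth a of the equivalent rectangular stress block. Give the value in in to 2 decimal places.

a ≈ 4.41 in

T = A_s f_y = 3.28 × 40 = 131.2 kips.
a = T/(0.85 f'_c b) = 131.2/(0.85 × 3.1 × 11.3) = 4.41 in.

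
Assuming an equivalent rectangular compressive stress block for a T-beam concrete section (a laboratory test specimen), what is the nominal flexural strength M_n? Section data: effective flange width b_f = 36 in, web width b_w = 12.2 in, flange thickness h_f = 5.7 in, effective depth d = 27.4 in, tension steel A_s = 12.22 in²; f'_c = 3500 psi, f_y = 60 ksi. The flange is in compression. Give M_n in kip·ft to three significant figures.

M_n ≈ 1450 kip·ft

Tension: T = A_s f_y = 12.22 × 60 = 733.2 kips.
Try a within the flange: a = T/(0.85 f'_c b_f) = 733.2/(0.85 × 3.5 × 36) = 6.846 in.
a = 6.846 > h_f = 5.7 in: the block extends into the web. Split into flange-overhang and web parts.
C_f = 0.85 f'_c (b_f − b_w) h_f = 0.85 × 3.5 × (36 − 12.2) × 5.7 = 403.6 kips.
Remaining web compression depth: a_w = (T − C_f)/(0.85 f'_c b_w) = (733.2 − 403.6)/(0.85 × 3.5 × 12.2) = 9.081 in.
M_n = C_f(d − h_f/2) + (T − C_f)(d − a_w/2) = 403.6 × (27.4 − 2.85) + 329.6 × (27.4 − 4.5405) = 9908.4 + 7534.5 = 17442.9 kip·in.
M_n = 17442.9/12 = 1453.58 kip·ft.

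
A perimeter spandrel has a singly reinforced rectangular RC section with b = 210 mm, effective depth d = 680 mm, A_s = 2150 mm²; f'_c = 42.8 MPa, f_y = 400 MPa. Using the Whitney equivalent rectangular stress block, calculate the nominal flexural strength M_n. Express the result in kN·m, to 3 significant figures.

M_n ≈ 536 kN·m

T = A_s f_y = 2150 × 400 = 860000 N = 860 kN.
From C = T: a = T/(0.85 f'_c b) = 860000/(0.85 × 42.8 × 210) = 112.57 mm.
M_n = T(d − a/2) = 860 kN × (680 − 56.285) mm = 536.39 kN·m.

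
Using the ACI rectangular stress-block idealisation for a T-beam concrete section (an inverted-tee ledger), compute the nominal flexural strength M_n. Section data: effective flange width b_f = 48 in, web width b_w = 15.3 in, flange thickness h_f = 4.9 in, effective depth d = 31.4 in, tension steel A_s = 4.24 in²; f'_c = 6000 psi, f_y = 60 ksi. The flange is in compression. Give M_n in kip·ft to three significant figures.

M_n ≈ 655 kip·ft

Tension: T = A_s f_y = 4.24 × 60 = 254.4 kips.
Try a within the flange: a = T/(0.85 f'_c b_f) = 254.4/(0.85 × 6 × 48) = 1.039 in.
Since a = 1.039 ≤ h_f = 4.9 in, the stress block lies entirely in the flange; analyse as a rectangular beam of width b_f.
M_n = T(d − a/2) = 254.4 × (31.4 − 0.5195) = 7856.0 kip·in.
M_n = 7856.0/12 = 654.67 kip·ft.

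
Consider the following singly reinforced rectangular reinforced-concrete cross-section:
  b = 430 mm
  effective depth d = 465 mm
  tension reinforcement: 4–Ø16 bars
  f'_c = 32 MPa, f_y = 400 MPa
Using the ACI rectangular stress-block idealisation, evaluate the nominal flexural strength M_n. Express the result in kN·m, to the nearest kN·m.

A_s = 4 × 201 = 804 mm².
T = A_s f_y = 804 × 400 = 321600 N = 321.6 kN.
From C = T: a = T/(0.85 f'_c b) = 321600/(0.85 × 32 × 430) = 27.50 mm.
M_n = T(d − a/2) = 321.6 kN × (465 − 13.75) mm = 145.12 kN·m.

M_n ≈ 145 kN·m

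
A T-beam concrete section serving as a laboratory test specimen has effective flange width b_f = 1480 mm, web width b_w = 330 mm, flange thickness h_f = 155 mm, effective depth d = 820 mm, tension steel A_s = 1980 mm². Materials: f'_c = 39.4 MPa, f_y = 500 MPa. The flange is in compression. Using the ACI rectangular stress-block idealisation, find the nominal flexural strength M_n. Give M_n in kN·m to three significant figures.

M_n ≈ 802 kN·m

Tension: T = A_s f_y = 1980 × 500 = 990000 N.
Try a within the flange: a = T/(0.85 f'_c b_f) = 990000/(0.85 × 39.4 × 1480) = 19.97 mm.
Since a = 19.97 ≤ h_f = 155 mm, the stress block lies entirely in the flange; analyse as a rectangular beam of width b_f.
M_n = T(d − a/2) = 990000 × (820 − 9.985) = 801.91 × 10⁶ N·mm.
M_n = 801.91 kN·m.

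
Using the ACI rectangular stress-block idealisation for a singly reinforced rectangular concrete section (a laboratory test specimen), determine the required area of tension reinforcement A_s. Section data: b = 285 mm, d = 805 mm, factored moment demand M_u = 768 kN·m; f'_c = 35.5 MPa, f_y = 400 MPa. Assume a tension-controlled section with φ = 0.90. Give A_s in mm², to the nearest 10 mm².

M_n = M_u/φ = 768/0.90 = 853.333 kN·m.
With M_n = 0.85 f'_c a b (d − a/2), solve the quadratic for a:
a = d − √(d² − 2M_n/(0.85 f'_c b)) = 805 − √(805² − 2 × 853.333×10⁶/(0.85 × 35.5 × 285)) = 134.50 mm.
A_s = 0.85 f'_c a b / f_y = 0.85 × 35.5 × 134.50 × 285 / 400 = 2891.7 mm².

A_s ≈ 2890 mm²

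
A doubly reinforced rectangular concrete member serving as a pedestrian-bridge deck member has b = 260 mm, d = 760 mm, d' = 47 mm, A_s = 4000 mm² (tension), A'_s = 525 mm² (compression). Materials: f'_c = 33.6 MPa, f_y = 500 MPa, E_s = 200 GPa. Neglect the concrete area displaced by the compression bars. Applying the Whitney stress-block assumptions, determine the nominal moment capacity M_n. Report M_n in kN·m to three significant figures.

Assume both tension and compression steel yield.
Net tension couple steel: A_s − A'_s = 3475 mm².
a = (A_s − A'_s) f_y / (0.85 f'_c b) = 1737500/(0.85 × 33.6 × 260) = 233.99 mm.
c = a/β₁ = 233.99/0.81 = 288.88 mm; ε'_s = 0.003(c − d')/c = 0.0025 ≥ f_y/E_s = 0.0025, so compression steel does yield.
M_n = (A_s − A'_s) f_y (d − a/2) + A'_s f_y (d − d') = [1737500 × (760 − 116.995) + 262500 × (760 − 47)] × 10⁻⁶ = 1117.22 + 187.16 = 1304.38 kN·m.

M_n ≈ 1300 kN·m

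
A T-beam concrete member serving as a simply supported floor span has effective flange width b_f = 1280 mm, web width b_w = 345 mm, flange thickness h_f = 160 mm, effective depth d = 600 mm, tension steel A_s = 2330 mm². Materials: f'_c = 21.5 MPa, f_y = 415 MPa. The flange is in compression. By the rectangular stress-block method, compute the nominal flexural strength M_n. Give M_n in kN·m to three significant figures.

Tension: T = A_s f_y = 2330 × 415 = 966950 N.
Try a within the flange: a = T/(0.85 f'_c b_f) = 966950/(0.85 × 21.5 × 1280) = 41.34 mm.
Since a = 41.34 ≤ h_f = 160 mm, the stress block lies entirely in the flange; analyse as a rectangular beam of width b_f.
M_n = T(d − a/2) = 966950 × (600 − 20.67) = 560.18 × 10⁶ N·mm.
M_n = 560.18 kN·m.

M_n ≈ 560 kN·m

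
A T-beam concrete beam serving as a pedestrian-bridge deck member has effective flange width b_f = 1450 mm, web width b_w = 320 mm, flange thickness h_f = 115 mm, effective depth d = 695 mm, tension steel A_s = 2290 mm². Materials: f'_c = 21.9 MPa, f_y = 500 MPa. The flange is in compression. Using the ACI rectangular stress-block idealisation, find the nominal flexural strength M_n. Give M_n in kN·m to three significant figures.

Tension: T = A_s f_y = 2290 × 500 = 1145000 N.
Try a within the flange: a = T/(0.85 f'_c b_f) = 1145000/(0.85 × 21.9 × 1450) = 42.42 mm.
Since a = 42.42 ≤ h_f = 115 mm, the stress block lies entirely in the flange; analyse as a rectangular beam of width b_f.
M_n = T(d − a/2) = 1145000 × (695 − 21.21) = 771.49 × 10⁶ N·mm.
M_n = 771.49 kN·m.

M_n ≈ 771 kN·m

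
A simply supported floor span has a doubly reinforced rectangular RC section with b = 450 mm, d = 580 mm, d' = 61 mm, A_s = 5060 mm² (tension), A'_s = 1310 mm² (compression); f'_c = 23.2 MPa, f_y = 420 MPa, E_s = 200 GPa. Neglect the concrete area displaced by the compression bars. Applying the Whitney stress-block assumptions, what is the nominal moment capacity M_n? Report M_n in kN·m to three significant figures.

Assume both tension and compression steel yield.
Net tension couple steel: A_s − A'_s = 3750 mm².
a = (A_s − A'_s) f_y / (0.85 f'_c b) = 1575000/(0.85 × 23.2 × 450) = 177.48 mm.
c = a/β₁ = 177.48/0.85 = 208.80 mm; ε'_s = 0.003(c − d')/c = 0.0021 ≥ f_y/E_s = 0.0021, so compression steel does yield.
M_n = (A_s − A'_s) f_y (d − a/2) + A'_s f_y (d − d') = [1575000 × (580 − 88.74) + 550200 × (580 − 61)] × 10⁻⁶ = 773.73 + 285.55 = 1059.28 kN·m.

M_n ≈ 1060 kN·m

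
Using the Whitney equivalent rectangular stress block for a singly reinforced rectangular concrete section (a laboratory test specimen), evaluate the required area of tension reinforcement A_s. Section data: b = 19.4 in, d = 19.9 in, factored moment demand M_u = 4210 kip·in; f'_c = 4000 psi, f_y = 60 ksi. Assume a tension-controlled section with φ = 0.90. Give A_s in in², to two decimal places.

A_s ≈ 4.35 in²

M_n = M_u/φ = 4210/0.90 = 4677.78 kip·in.
From M_n = 0.85 f'_c a b (d − a/2):
a = d − √(d² − 2M_n/(0.85 f'_c b)) = 19.9 − √(19.9² − 2 × 4677.78/(0.85 × 4 × 19.4)) = 3.957 in.
A_s = 0.85 f'_c a b / f_y = 0.85 × 4 × 3.957 × 19.4 / 60 = 4.350 in².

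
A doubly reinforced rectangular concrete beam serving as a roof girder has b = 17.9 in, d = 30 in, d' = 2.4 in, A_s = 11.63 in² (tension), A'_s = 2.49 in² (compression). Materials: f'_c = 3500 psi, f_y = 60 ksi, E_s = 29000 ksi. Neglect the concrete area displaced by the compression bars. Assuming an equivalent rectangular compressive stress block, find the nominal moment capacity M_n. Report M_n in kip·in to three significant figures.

Assume both steels yield.
a = (A_s − A'_s) f_y/(0.85 f'_c b) = (11.63 − 2.49) × 60/(0.85 × 3.5 × 17.9) = 10.298 in.
c = a/β₁ = 10.298/0.85 = 12.115 in; ε'_s = 0.003(c − d')/c = 0.0024 ≥ ε_y = 0.0021, so the compression steel yields.
M_n = (A_s − A'_s) f_y (d − a/2) + A'_s f_y (d − d') = 548.4 × (30 − 5.149) + 149.4 × (30 − 2.4) = 13628.3 + 4123.4 = 17751.7 kip·in.

M_n ≈ 17800 kip·in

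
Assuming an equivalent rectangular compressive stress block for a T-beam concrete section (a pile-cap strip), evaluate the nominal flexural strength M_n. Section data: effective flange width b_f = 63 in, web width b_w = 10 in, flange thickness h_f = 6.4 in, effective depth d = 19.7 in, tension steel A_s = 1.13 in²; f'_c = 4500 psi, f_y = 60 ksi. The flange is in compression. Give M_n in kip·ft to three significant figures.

Tension: T = A_s f_y = 1.13 × 60 = 67.8 kips.
Try a within the flange: a = T/(0.85 f'_c b_f) = 67.8/(0.85 × 4.5 × 63) = 0.281 in.
Since a = 0.281 ≤ h_f = 6.4 in, the stress block lies entirely in the flange; analyse as a rectangular beam of width b_f.
M_n = T(d − a/2) = 67.8 × (19.7 − 0.1405) = 1326.1 kip·in.
M_n = 1326.1/12 = 110.51 kip·ft.

M_n ≈ 111 kip·ft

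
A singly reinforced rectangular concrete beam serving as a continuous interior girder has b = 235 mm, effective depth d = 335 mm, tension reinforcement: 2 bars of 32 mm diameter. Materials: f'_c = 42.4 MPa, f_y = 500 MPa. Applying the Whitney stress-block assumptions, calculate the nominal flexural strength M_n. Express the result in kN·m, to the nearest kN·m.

M_n ≈ 231 kN·m

A_s = 2 × 804 = 1608 mm².
T = A_s f_y = 1608 × 500 = 804000 N = 804 kN.
From C = T: a = T/(0.85 f'_c b) = 804000/(0.85 × 42.4 × 235) = 94.93 mm.
M_n = T(d − a/2) = 804 kN × (335 − 47.465) mm = 231.18 kN·m.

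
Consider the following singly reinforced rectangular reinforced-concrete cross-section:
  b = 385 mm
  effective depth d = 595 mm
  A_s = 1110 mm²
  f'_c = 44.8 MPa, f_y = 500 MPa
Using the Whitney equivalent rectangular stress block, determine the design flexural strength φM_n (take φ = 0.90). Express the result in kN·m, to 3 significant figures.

φM_n ≈ 288 kN·m

T = A_s f_y = 1110 × 500 = 555000 N = 555 kN.
From C = T: a = T/(0.85 f'_c b) = 555000/(0.85 × 44.8 × 385) = 37.86 mm.
M_n = T(d − a/2) = 555 kN × (595 − 18.93) mm = 319.72 kN·m.
φM_n = 0.90 × 319.72 = 287.75 kN·m.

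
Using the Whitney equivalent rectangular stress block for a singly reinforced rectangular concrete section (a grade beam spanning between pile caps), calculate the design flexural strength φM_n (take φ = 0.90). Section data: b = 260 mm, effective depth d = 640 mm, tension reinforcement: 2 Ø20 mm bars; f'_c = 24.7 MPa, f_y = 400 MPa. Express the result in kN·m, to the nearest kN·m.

φM_n ≈ 139 kN·m

A_s = 2 × 314 = 628 mm².
T = A_s f_y = 628 × 400 = 251200 N = 251.2 kN.
From C = T: a = T/(0.85 f'_c b) = 251200/(0.85 × 24.7 × 260) = 46.02 mm.
M_n = T(d − a/2) = 251.2 kN × (640 − 23.01) mm = 154.99 kN·m.
φM_n = 0.90 × 154.99 = 139.49 kN·m.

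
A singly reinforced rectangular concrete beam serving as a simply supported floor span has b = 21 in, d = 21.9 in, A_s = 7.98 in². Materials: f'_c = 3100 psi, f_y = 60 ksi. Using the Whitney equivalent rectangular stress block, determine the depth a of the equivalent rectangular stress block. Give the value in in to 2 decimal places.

T = A_s f_y = 7.98 × 60 = 478.8 kips.
a = T/(0.85 f'_c b) = 478.8/(0.85 × 3.1 × 21) = 8.65 in.

a ≈ 8.65 in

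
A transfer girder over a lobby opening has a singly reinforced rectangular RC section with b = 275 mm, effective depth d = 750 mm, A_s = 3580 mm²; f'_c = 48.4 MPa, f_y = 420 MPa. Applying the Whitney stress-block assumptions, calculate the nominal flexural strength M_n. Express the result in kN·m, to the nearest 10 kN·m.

T = A_s f_y = 3580 × 420 = 1503600 N = 1503.6 kN.
From C = T: a = T/(0.85 f'_c b) = 1503600/(0.85 × 48.4 × 275) = 132.90 mm.
M_n = T(d − a/2) = 1503.6 kN × (750 − 66.45) mm = 1027.79 kN·m.

M_n ≈ 1030 kN·m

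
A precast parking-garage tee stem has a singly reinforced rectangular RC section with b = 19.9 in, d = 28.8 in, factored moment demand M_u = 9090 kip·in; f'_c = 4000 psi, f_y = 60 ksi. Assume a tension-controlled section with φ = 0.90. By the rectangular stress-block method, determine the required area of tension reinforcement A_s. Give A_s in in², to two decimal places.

A_s ≈ 6.49 in²

M_n = M_u/φ = 9090/0.90 = 10100 kip·in.
From M_n = 0.85 f'_c a b (d − a/2):
a = d − √(d² − 2M_n/(0.85 f'_c b)) = 28.8 − √(28.8² − 2 × 10100/(0.85 × 4 × 19.9)) = 5.759 in.
A_s = 0.85 f'_c a b / f_y = 0.85 × 4 × 5.759 × 19.9 / 60 = 6.494 in².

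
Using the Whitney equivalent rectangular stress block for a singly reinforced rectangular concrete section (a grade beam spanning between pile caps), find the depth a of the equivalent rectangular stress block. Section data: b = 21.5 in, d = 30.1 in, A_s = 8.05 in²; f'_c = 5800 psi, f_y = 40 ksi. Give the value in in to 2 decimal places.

T = A_s f_y = 8.05 × 40 = 322 kips.
a = T/(0.85 f'_c b) = 322/(0.85 × 5.8 × 21.5) = 3.04 in.

a ≈ 3.04 in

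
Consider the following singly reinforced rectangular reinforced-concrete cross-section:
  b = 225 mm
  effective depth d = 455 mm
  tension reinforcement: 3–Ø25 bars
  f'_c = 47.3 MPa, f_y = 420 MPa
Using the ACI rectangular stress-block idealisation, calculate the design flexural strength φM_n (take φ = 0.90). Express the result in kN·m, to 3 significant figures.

φM_n ≈ 234 kN·m

A_s = 3 × 491 = 1473 mm².
T = A_s f_y = 1473 × 420 = 618660 N = 618.66 kN.
From C = T: a = T/(0.85 f'_c b) = 618660/(0.85 × 47.3 × 225) = 68.39 mm.
M_n = T(d − a/2) = 618.66 kN × (455 − 34.195) mm = 260.34 kN·m.
φM_n = 0.90 × 260.34 = 234.31 kN·m.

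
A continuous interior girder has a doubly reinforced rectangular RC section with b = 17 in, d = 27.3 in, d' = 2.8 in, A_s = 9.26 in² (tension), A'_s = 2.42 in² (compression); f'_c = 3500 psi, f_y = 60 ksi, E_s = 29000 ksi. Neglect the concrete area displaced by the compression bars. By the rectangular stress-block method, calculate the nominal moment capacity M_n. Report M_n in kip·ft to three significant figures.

Assume both steels yield.
a = (A_s − A'_s) f_y/(0.85 f'_c b) = (9.26 − 2.42) × 60/(0.85 × 3.5 × 17) = 8.115 in.
c = a/β₁ = 8.115/0.85 = 9.547 in; ε'_s = 0.003(c − d')/c = 0.0021 ≥ ε_y = 0.0021, so the compression steel yields.
M_n = (A_s − A'_s) f_y (d − a/2) + A'_s f_y (d − d') = 410.4 × (27.3 − 4.0575) + 145.2 × (27.3 − 2.8) = 9538.7 + 3557.4 = 13096.1 kip·in = 13096.1/12 = 1091.34 kip·ft.

M_n ≈ 1090 kip·ft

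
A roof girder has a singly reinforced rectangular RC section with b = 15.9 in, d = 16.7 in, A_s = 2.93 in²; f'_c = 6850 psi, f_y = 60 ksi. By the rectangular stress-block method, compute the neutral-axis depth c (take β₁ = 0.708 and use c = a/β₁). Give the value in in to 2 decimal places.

T = A_s f_y = 2.93 × 60 = 175.8 kips.
a = T/(0.85 f'_c b) = 175.8/(0.85 × 6.85 × 15.9) = 1.8989 in.
With β₁ = 0.708, c = a/β₁ = 1.8989/0.708 = 2.68 in.

c ≈ 2.68 in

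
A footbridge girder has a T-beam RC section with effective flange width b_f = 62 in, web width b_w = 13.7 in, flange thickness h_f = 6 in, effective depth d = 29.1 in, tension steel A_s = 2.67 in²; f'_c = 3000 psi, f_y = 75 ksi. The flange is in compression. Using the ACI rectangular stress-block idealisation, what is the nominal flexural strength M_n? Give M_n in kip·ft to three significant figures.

M_n ≈ 475 kip·ft

Tension: T = A_s f_y = 2.67 × 75 = 200.25 kips.
Try a within the flange: a = T/(0.85 f'_c b_f) = 200.25/(0.85 × 3 × 62) = 1.267 in.
Since a = 1.267 ≤ h_f = 6 in, the stress block lies entirely in the flange; analyse as a rectangular beam of width b_f.
M_n = T(d − a/2) = 200.25 × (29.1 − 0.6335) = 5700.4 kip·in.
M_n = 5700.4/12 = 475.03 kip·ft.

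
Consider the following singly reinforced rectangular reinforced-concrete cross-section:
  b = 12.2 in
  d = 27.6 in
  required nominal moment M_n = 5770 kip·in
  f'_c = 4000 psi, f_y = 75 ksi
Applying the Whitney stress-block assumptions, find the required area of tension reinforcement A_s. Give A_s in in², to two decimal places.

A_s ≈ 3.10 in²

From M_n = 0.85 f'_c a b (d − a/2):
a = d − √(d² − 2M_n/(0.85 f'_c b)) = 27.6 − √(27.6² − 2 × 5770/(0.85 × 4 × 12.2)) = 5.610 in.
A_s = 0.85 f'_c a b / f_y = 0.85 × 4 × 5.610 × 12.2 / 75 = 3.103 in².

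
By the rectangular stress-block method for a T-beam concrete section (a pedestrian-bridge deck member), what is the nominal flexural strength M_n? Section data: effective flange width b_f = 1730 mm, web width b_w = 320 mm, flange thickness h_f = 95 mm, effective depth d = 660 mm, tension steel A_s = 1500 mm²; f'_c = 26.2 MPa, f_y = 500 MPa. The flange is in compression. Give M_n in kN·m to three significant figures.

Tension: T = A_s f_y = 1500 × 500 = 750000 N.
Try a within the flange: a = T/(0.85 f'_c b_f) = 750000/(0.85 × 26.2 × 1730) = 19.47 mm.
Since a = 19.47 ≤ h_f = 95 mm, the stress block lies entirely in the flange; analyse as a rectangular beam of width b_f.
M_n = T(d − a/2) = 750000 × (660 − 9.735) = 487.70 × 10⁶ N·mm.
M_n = 487.70 kN·m.

M_n ≈ 488 kN·m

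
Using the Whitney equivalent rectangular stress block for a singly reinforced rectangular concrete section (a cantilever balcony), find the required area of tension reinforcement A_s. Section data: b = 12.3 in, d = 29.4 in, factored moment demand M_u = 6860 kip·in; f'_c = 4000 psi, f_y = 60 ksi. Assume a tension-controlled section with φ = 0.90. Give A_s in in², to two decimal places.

A_s ≈ 4.91 in²

M_n = M_u/φ = 6860/0.90 = 7622.22 kip·in.
From M_n = 0.85 f'_c a b (d − a/2):
a = d − √(d² − 2M_n/(0.85 f'_c b)) = 29.4 − √(29.4² − 2 × 7622.22/(0.85 × 4 × 12.3)) = 7.043 in.
A_s = 0.85 f'_c a b / f_y = 0.85 × 4 × 7.043 × 12.3 / 60 = 4.909 in².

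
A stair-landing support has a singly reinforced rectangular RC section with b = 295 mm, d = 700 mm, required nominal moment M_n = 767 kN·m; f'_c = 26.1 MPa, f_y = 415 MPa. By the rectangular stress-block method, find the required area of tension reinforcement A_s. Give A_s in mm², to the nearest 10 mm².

A_s ≈ 3070 mm²

With M_n = 0.85 f'_c a b (d − a/2), solve the quadratic for a:
a = d − √(d² − 2M_n/(0.85 f'_c b)) = 700 − √(700² − 2 × 767×10⁶/(0.85 × 26.1 × 295)) = 194.42 mm.
A_s = 0.85 f'_c a b / f_y = 0.85 × 26.1 × 194.42 × 295 / 415 = 3066.0 mm².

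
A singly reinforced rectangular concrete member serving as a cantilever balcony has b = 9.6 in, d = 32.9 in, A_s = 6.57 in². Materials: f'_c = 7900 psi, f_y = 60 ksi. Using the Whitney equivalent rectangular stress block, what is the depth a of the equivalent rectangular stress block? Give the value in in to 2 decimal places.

a ≈ 6.12 in

T = A_s f_y = 6.57 × 60 = 394.2 kips.
a = T/(0.85 f'_c b) = 394.2/(0.85 × 7.9 × 9.6) = 6.12 in.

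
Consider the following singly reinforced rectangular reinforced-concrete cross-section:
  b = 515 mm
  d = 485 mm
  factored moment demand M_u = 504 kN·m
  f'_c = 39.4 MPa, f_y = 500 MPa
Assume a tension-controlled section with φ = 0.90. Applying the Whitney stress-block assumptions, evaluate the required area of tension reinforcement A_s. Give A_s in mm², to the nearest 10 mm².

M_n = M_u/φ = 504/0.90 = 560 kN·m.
With M_n = 0.85 f'_c a b (d − a/2), solve the quadratic for a:
a = d − √(d² − 2M_n/(0.85 f'_c b)) = 485 − √(485² − 2 × 560×10⁶/(0.85 × 39.4 × 515)) = 72.34 mm.
A_s = 0.85 f'_c a b / f_y = 0.85 × 39.4 × 72.34 × 515 / 500 = 2495.3 mm².

A_s ≈ 2500 mm²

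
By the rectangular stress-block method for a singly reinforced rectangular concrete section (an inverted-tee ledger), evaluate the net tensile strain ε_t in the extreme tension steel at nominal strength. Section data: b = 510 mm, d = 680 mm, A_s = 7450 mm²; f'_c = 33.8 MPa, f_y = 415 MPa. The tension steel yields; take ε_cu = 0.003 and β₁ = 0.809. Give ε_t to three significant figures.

ε_t ≈ 0.00482

a = A_s f_y/(0.85 f'_c b) = 211.01 mm.
β₁ = 0.809, so c = a/β₁ = 211.01/0.809 = 260.83 mm.
From the linear strain diagram with ε_cu = 0.003: ε_t = 0.003 (d − c)/c = 0.003 × (680 − 260.83)/260.83 = 0.00482.
ε_t is between 0.004 and 0.005 — transition zone.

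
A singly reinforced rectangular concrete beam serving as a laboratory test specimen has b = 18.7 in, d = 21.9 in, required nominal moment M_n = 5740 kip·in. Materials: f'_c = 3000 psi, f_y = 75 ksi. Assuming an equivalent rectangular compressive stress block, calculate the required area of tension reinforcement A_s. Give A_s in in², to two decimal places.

From M_n = 0.85 f'_c a b (d − a/2):
a = d − √(d² − 2M_n/(0.85 f'_c b)) = 21.9 − √(21.9² − 2 × 5740/(0.85 × 3 × 18.7)) = 6.445 in.
A_s = 0.85 f'_c a b / f_y = 0.85 × 3 × 6.445 × 18.7 / 75 = 4.098 in².

A_s ≈ 4.10 in²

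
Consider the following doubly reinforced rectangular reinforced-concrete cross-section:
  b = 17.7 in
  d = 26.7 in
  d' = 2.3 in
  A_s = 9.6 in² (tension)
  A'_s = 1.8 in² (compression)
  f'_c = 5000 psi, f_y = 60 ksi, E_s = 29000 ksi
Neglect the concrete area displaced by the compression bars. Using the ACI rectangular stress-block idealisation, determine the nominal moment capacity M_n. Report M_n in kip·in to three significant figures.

Assume both steels yield.
a = (A_s − A'_s) f_y/(0.85 f'_c b) = (9.6 − 1.8) × 60/(0.85 × 5 × 17.7) = 6.221 in.
c = a/β₁ = 6.221/0.8 = 7.776 in; ε'_s = 0.003(c − d')/c = 0.0021 ≥ ε_y = 0.0021, so the compression steel yields.
M_n = (A_s − A'_s) f_y (d − a/2) + A'_s f_y (d − d') = 468 × (26.7 − 3.1105) + 108 × (26.7 − 2.3) = 11039.9 + 2635.2 = 13675.1 kip·in.

M_n ≈ 13700 kip·in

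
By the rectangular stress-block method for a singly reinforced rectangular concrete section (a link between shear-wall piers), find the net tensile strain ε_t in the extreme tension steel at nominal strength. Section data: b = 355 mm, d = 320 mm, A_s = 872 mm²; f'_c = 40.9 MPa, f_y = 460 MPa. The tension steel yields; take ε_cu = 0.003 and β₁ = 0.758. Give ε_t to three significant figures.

ε_t ≈ 0.0194

a = A_s f_y/(0.85 f'_c b) = 32.50 mm.
β₁ = 0.758, so c = a/β₁ = 32.50/0.758 = 42.88 mm.
From the linear strain diagram with ε_cu = 0.003: ε_t = 0.003 (d − c)/c = 0.003 × (320 − 42.88)/42.88 = 0.0194.
Since ε_t ≥ 0.005, the section is tension-controlled.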